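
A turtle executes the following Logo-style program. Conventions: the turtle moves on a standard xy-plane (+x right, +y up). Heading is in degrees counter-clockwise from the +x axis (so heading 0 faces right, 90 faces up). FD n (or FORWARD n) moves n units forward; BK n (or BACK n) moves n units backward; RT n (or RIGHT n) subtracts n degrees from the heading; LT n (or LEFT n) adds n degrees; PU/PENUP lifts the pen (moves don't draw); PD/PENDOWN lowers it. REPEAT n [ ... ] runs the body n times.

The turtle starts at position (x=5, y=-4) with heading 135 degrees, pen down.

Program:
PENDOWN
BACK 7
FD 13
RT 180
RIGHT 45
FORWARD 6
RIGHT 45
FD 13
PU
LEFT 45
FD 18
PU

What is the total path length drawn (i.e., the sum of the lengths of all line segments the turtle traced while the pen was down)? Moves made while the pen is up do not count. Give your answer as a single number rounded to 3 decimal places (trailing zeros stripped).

Executing turtle program step by step:
Start: pos=(5,-4), heading=135, pen down
PD: pen down
BK 7: (5,-4) -> (9.95,-8.95) [heading=135, draw]
FD 13: (9.95,-8.95) -> (0.757,0.243) [heading=135, draw]
RT 180: heading 135 -> 315
RT 45: heading 315 -> 270
FD 6: (0.757,0.243) -> (0.757,-5.757) [heading=270, draw]
RT 45: heading 270 -> 225
FD 13: (0.757,-5.757) -> (-8.435,-14.95) [heading=225, draw]
PU: pen up
LT 45: heading 225 -> 270
FD 18: (-8.435,-14.95) -> (-8.435,-32.95) [heading=270, move]
PU: pen up
Final: pos=(-8.435,-32.95), heading=270, 4 segment(s) drawn

Segment lengths:
  seg 1: (5,-4) -> (9.95,-8.95), length = 7
  seg 2: (9.95,-8.95) -> (0.757,0.243), length = 13
  seg 3: (0.757,0.243) -> (0.757,-5.757), length = 6
  seg 4: (0.757,-5.757) -> (-8.435,-14.95), length = 13
Total = 39

Answer: 39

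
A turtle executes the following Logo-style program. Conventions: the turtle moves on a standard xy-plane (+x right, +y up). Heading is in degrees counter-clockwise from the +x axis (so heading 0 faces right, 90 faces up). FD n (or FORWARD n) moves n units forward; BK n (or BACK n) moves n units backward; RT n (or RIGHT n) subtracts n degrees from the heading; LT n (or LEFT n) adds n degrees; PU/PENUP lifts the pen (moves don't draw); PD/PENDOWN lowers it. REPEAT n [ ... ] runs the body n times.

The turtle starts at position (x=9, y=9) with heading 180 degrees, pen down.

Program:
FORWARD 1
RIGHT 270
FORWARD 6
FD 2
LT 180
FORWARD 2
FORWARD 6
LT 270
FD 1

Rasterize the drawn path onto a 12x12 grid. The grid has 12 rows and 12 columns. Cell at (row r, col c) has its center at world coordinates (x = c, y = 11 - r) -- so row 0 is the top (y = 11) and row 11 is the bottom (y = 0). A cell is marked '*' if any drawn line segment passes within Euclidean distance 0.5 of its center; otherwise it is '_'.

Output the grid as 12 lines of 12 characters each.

Segment 0: (9,9) -> (8,9)
Segment 1: (8,9) -> (8,3)
Segment 2: (8,3) -> (8,1)
Segment 3: (8,1) -> (8,3)
Segment 4: (8,3) -> (8,9)
Segment 5: (8,9) -> (9,9)

Answer: ____________
____________
________**__
________*___
________*___
________*___
________*___
________*___
________*___
________*___
________*___
____________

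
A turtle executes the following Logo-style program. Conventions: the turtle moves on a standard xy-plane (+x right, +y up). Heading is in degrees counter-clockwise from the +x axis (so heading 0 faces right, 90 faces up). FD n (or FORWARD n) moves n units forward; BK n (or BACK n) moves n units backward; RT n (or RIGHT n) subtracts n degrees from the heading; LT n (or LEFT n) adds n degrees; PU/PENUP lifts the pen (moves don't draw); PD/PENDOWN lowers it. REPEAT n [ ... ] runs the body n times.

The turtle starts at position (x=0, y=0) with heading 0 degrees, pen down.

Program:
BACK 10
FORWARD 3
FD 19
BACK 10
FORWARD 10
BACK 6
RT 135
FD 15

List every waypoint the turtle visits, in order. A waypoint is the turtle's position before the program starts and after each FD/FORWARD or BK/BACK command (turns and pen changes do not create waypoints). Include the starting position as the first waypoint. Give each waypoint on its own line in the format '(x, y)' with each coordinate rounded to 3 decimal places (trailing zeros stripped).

Answer: (0, 0)
(-10, 0)
(-7, 0)
(12, 0)
(2, 0)
(12, 0)
(6, 0)
(-4.607, -10.607)

Derivation:
Executing turtle program step by step:
Start: pos=(0,0), heading=0, pen down
BK 10: (0,0) -> (-10,0) [heading=0, draw]
FD 3: (-10,0) -> (-7,0) [heading=0, draw]
FD 19: (-7,0) -> (12,0) [heading=0, draw]
BK 10: (12,0) -> (2,0) [heading=0, draw]
FD 10: (2,0) -> (12,0) [heading=0, draw]
BK 6: (12,0) -> (6,0) [heading=0, draw]
RT 135: heading 0 -> 225
FD 15: (6,0) -> (-4.607,-10.607) [heading=225, draw]
Final: pos=(-4.607,-10.607), heading=225, 7 segment(s) drawn
Waypoints (8 total):
(0, 0)
(-10, 0)
(-7, 0)
(12, 0)
(2, 0)
(12, 0)
(6, 0)
(-4.607, -10.607)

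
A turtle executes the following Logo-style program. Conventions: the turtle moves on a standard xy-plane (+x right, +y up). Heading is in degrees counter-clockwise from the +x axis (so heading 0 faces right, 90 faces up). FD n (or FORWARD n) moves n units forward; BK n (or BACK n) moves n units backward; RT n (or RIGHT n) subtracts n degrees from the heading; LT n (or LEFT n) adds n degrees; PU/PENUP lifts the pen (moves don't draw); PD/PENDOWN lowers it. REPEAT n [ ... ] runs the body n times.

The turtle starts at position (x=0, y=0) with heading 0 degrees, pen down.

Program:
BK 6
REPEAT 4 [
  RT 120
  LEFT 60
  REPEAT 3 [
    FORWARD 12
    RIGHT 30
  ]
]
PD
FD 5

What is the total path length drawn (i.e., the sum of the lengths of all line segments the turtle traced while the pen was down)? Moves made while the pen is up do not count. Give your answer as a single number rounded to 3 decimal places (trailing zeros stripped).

Executing turtle program step by step:
Start: pos=(0,0), heading=0, pen down
BK 6: (0,0) -> (-6,0) [heading=0, draw]
REPEAT 4 [
  -- iteration 1/4 --
  RT 120: heading 0 -> 240
  LT 60: heading 240 -> 300
  REPEAT 3 [
    -- iteration 1/3 --
    FD 12: (-6,0) -> (0,-10.392) [heading=300, draw]
    RT 30: heading 300 -> 270
    -- iteration 2/3 --
    FD 12: (0,-10.392) -> (0,-22.392) [heading=270, draw]
    RT 30: heading 270 -> 240
    -- iteration 3/3 --
    FD 12: (0,-22.392) -> (-6,-32.785) [heading=240, draw]
    RT 30: heading 240 -> 210
  ]
  -- iteration 2/4 --
  RT 120: heading 210 -> 90
  LT 60: heading 90 -> 150
  REPEAT 3 [
    -- iteration 1/3 --
    FD 12: (-6,-32.785) -> (-16.392,-26.785) [heading=150, draw]
    RT 30: heading 150 -> 120
    -- iteration 2/3 --
    FD 12: (-16.392,-26.785) -> (-22.392,-16.392) [heading=120, draw]
    RT 30: heading 120 -> 90
    -- iteration 3/3 --
    FD 12: (-22.392,-16.392) -> (-22.392,-4.392) [heading=90, draw]
    RT 30: heading 90 -> 60
  ]
  -- iteration 3/4 --
  RT 120: heading 60 -> 300
  LT 60: heading 300 -> 0
  REPEAT 3 [
    -- iteration 1/3 --
    FD 12: (-22.392,-4.392) -> (-10.392,-4.392) [heading=0, draw]
    RT 30: heading 0 -> 330
    -- iteration 2/3 --
    FD 12: (-10.392,-4.392) -> (0,-10.392) [heading=330, draw]
    RT 30: heading 330 -> 300
    -- iteration 3/3 --
    FD 12: (0,-10.392) -> (6,-20.785) [heading=300, draw]
    RT 30: heading 300 -> 270
  ]
  -- iteration 4/4 --
  RT 120: heading 270 -> 150
  LT 60: heading 150 -> 210
  REPEAT 3 [
    -- iteration 1/3 --
    FD 12: (6,-20.785) -> (-4.392,-26.785) [heading=210, draw]
    RT 30: heading 210 -> 180
    -- iteration 2/3 --
    FD 12: (-4.392,-26.785) -> (-16.392,-26.785) [heading=180, draw]
    RT 30: heading 180 -> 150
    -- iteration 3/3 --
    FD 12: (-16.392,-26.785) -> (-26.785,-20.785) [heading=150, draw]
    RT 30: heading 150 -> 120
  ]
]
PD: pen down
FD 5: (-26.785,-20.785) -> (-29.285,-16.454) [heading=120, draw]
Final: pos=(-29.285,-16.454), heading=120, 14 segment(s) drawn

Segment lengths:
  seg 1: (0,0) -> (-6,0), length = 6
  seg 2: (-6,0) -> (0,-10.392), length = 12
  seg 3: (0,-10.392) -> (0,-22.392), length = 12
  seg 4: (0,-22.392) -> (-6,-32.785), length = 12
  seg 5: (-6,-32.785) -> (-16.392,-26.785), length = 12
  seg 6: (-16.392,-26.785) -> (-22.392,-16.392), length = 12
  seg 7: (-22.392,-16.392) -> (-22.392,-4.392), length = 12
  seg 8: (-22.392,-4.392) -> (-10.392,-4.392), length = 12
  seg 9: (-10.392,-4.392) -> (0,-10.392), length = 12
  seg 10: (0,-10.392) -> (6,-20.785), length = 12
  seg 11: (6,-20.785) -> (-4.392,-26.785), length = 12
  seg 12: (-4.392,-26.785) -> (-16.392,-26.785), length = 12
  seg 13: (-16.392,-26.785) -> (-26.785,-20.785), length = 12
  seg 14: (-26.785,-20.785) -> (-29.285,-16.454), length = 5
Total = 155

Answer: 155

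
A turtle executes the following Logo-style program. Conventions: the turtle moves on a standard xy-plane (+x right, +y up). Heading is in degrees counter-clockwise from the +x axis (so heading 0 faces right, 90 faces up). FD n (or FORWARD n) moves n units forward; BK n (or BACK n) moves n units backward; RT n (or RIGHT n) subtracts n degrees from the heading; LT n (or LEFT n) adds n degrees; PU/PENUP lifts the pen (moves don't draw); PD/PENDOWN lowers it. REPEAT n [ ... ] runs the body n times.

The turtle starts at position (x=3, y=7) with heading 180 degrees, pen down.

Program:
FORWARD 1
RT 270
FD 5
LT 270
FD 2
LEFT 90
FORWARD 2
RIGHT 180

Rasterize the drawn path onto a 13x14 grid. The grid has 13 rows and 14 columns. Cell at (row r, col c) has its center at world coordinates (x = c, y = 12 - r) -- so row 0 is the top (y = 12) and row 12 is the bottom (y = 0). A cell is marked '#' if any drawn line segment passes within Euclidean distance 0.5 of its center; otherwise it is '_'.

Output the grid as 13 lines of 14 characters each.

Segment 0: (3,7) -> (2,7)
Segment 1: (2,7) -> (2,2)
Segment 2: (2,2) -> (0,2)
Segment 3: (0,2) -> (0,0)

Answer: ______________
______________
______________
______________
______________
__##__________
__#___________
__#___________
__#___________
__#___________
###___________
#_____________
#_____________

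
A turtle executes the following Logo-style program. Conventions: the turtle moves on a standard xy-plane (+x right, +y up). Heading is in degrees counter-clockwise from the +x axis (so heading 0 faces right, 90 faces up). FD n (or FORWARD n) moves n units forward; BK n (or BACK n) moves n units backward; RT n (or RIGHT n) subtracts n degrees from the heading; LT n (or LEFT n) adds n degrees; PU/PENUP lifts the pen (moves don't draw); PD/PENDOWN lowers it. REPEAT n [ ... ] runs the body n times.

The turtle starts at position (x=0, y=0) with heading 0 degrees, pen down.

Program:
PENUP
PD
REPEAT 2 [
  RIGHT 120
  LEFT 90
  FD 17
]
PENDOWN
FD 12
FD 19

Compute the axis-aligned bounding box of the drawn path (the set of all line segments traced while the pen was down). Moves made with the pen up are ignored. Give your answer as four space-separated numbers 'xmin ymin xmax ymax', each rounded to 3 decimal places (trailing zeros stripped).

Answer: 0 -50.069 38.722 0

Derivation:
Executing turtle program step by step:
Start: pos=(0,0), heading=0, pen down
PU: pen up
PD: pen down
REPEAT 2 [
  -- iteration 1/2 --
  RT 120: heading 0 -> 240
  LT 90: heading 240 -> 330
  FD 17: (0,0) -> (14.722,-8.5) [heading=330, draw]
  -- iteration 2/2 --
  RT 120: heading 330 -> 210
  LT 90: heading 210 -> 300
  FD 17: (14.722,-8.5) -> (23.222,-23.222) [heading=300, draw]
]
PD: pen down
FD 12: (23.222,-23.222) -> (29.222,-33.615) [heading=300, draw]
FD 19: (29.222,-33.615) -> (38.722,-50.069) [heading=300, draw]
Final: pos=(38.722,-50.069), heading=300, 4 segment(s) drawn

Segment endpoints: x in {0, 14.722, 23.222, 29.222, 38.722}, y in {-50.069, -33.615, -23.222, -8.5, 0}
xmin=0, ymin=-50.069, xmax=38.722, ymax=0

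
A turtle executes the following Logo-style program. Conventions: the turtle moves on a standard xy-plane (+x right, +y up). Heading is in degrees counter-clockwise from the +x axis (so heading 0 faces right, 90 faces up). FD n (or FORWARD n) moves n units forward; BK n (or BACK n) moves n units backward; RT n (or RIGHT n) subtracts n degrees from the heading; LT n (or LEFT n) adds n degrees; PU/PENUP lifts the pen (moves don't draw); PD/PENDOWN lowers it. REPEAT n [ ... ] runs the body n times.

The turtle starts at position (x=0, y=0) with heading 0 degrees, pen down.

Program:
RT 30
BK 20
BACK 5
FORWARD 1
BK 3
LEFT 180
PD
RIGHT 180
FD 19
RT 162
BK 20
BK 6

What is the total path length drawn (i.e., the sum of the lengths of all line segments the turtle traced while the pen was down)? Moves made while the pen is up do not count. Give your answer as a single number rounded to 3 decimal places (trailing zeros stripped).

Answer: 74

Derivation:
Executing turtle program step by step:
Start: pos=(0,0), heading=0, pen down
RT 30: heading 0 -> 330
BK 20: (0,0) -> (-17.321,10) [heading=330, draw]
BK 5: (-17.321,10) -> (-21.651,12.5) [heading=330, draw]
FD 1: (-21.651,12.5) -> (-20.785,12) [heading=330, draw]
BK 3: (-20.785,12) -> (-23.383,13.5) [heading=330, draw]
LT 180: heading 330 -> 150
PD: pen down
RT 180: heading 150 -> 330
FD 19: (-23.383,13.5) -> (-6.928,4) [heading=330, draw]
RT 162: heading 330 -> 168
BK 20: (-6.928,4) -> (12.635,-0.158) [heading=168, draw]
BK 6: (12.635,-0.158) -> (18.504,-1.406) [heading=168, draw]
Final: pos=(18.504,-1.406), heading=168, 7 segment(s) drawn

Segment lengths:
  seg 1: (0,0) -> (-17.321,10), length = 20
  seg 2: (-17.321,10) -> (-21.651,12.5), length = 5
  seg 3: (-21.651,12.5) -> (-20.785,12), length = 1
  seg 4: (-20.785,12) -> (-23.383,13.5), length = 3
  seg 5: (-23.383,13.5) -> (-6.928,4), length = 19
  seg 6: (-6.928,4) -> (12.635,-0.158), length = 20
  seg 7: (12.635,-0.158) -> (18.504,-1.406), length = 6
Total = 74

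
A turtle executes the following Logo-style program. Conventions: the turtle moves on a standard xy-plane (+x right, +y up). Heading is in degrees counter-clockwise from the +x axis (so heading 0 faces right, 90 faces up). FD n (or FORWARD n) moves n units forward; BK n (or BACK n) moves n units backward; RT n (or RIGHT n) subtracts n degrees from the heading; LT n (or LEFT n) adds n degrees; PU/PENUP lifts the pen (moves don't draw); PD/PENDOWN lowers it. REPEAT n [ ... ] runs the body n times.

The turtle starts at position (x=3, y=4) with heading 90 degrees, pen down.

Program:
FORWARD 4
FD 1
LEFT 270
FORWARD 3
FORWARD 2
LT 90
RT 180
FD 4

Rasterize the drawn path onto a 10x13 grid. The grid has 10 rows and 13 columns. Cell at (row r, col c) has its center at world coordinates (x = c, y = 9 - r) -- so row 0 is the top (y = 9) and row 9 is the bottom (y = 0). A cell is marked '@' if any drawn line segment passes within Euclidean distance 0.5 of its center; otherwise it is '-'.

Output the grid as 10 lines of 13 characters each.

Answer: ---@@@@@@----
---@----@----
---@----@----
---@----@----
---@----@----
---@---------
-------------
-------------
-------------
-------------

Derivation:
Segment 0: (3,4) -> (3,8)
Segment 1: (3,8) -> (3,9)
Segment 2: (3,9) -> (6,9)
Segment 3: (6,9) -> (8,9)
Segment 4: (8,9) -> (8,5)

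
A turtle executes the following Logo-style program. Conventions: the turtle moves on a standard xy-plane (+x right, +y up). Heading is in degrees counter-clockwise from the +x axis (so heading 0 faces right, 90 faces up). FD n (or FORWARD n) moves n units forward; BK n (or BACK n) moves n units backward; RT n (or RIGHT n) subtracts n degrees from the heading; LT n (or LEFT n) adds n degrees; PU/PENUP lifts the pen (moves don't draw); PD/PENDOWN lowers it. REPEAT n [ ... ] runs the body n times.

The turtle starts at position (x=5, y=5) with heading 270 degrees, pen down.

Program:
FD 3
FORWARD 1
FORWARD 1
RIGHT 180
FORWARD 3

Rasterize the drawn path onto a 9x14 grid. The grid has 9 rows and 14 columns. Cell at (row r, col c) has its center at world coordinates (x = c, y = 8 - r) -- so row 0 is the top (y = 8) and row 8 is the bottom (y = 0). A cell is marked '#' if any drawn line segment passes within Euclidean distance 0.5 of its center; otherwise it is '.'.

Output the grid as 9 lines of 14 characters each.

Segment 0: (5,5) -> (5,2)
Segment 1: (5,2) -> (5,1)
Segment 2: (5,1) -> (5,0)
Segment 3: (5,0) -> (5,3)

Answer: ..............
..............
..............
.....#........
.....#........
.....#........
.....#........
.....#........
.....#........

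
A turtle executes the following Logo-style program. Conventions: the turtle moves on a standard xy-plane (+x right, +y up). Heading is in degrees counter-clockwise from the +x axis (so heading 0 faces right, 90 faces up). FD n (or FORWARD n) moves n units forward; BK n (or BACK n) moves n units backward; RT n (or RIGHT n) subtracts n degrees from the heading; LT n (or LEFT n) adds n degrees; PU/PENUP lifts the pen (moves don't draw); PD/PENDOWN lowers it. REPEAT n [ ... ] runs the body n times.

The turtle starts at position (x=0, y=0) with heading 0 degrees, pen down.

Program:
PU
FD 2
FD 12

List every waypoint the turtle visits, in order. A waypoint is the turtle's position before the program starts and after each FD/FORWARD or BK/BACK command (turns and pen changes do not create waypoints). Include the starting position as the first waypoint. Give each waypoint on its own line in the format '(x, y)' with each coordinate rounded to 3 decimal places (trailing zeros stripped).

Answer: (0, 0)
(2, 0)
(14, 0)

Derivation:
Executing turtle program step by step:
Start: pos=(0,0), heading=0, pen down
PU: pen up
FD 2: (0,0) -> (2,0) [heading=0, move]
FD 12: (2,0) -> (14,0) [heading=0, move]
Final: pos=(14,0), heading=0, 0 segment(s) drawn
Waypoints (3 total):
(0, 0)
(2, 0)
(14, 0)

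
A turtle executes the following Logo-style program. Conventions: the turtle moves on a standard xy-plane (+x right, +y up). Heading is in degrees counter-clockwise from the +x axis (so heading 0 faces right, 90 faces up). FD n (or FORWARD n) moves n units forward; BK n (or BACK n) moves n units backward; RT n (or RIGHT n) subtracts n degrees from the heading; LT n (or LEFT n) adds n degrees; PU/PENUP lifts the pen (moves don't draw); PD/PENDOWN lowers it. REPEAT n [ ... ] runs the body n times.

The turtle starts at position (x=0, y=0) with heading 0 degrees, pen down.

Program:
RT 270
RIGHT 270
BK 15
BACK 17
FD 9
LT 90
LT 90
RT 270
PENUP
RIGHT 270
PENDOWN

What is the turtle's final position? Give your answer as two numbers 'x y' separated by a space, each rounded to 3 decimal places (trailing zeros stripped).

Answer: 23 0

Derivation:
Executing turtle program step by step:
Start: pos=(0,0), heading=0, pen down
RT 270: heading 0 -> 90
RT 270: heading 90 -> 180
BK 15: (0,0) -> (15,0) [heading=180, draw]
BK 17: (15,0) -> (32,0) [heading=180, draw]
FD 9: (32,0) -> (23,0) [heading=180, draw]
LT 90: heading 180 -> 270
LT 90: heading 270 -> 0
RT 270: heading 0 -> 90
PU: pen up
RT 270: heading 90 -> 180
PD: pen down
Final: pos=(23,0), heading=180, 3 segment(s) drawn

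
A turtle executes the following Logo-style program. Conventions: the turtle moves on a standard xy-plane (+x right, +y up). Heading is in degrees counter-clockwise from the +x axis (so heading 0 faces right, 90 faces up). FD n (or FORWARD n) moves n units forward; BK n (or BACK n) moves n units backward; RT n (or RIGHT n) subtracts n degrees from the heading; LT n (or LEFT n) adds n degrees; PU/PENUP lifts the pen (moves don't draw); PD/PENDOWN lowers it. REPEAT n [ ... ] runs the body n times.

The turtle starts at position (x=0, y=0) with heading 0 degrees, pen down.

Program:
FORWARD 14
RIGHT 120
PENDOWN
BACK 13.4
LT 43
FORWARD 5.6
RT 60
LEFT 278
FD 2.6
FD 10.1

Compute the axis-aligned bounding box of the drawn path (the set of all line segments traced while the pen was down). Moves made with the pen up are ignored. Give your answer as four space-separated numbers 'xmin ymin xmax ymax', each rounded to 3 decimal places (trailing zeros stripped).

Executing turtle program step by step:
Start: pos=(0,0), heading=0, pen down
FD 14: (0,0) -> (14,0) [heading=0, draw]
RT 120: heading 0 -> 240
PD: pen down
BK 13.4: (14,0) -> (20.7,11.605) [heading=240, draw]
LT 43: heading 240 -> 283
FD 5.6: (20.7,11.605) -> (21.96,6.148) [heading=283, draw]
RT 60: heading 283 -> 223
LT 278: heading 223 -> 141
FD 2.6: (21.96,6.148) -> (19.939,7.785) [heading=141, draw]
FD 10.1: (19.939,7.785) -> (12.09,14.141) [heading=141, draw]
Final: pos=(12.09,14.141), heading=141, 5 segment(s) drawn

Segment endpoints: x in {0, 12.09, 14, 19.939, 20.7, 21.96}, y in {0, 6.148, 7.785, 11.605, 14.141}
xmin=0, ymin=0, xmax=21.96, ymax=14.141

Answer: 0 0 21.96 14.141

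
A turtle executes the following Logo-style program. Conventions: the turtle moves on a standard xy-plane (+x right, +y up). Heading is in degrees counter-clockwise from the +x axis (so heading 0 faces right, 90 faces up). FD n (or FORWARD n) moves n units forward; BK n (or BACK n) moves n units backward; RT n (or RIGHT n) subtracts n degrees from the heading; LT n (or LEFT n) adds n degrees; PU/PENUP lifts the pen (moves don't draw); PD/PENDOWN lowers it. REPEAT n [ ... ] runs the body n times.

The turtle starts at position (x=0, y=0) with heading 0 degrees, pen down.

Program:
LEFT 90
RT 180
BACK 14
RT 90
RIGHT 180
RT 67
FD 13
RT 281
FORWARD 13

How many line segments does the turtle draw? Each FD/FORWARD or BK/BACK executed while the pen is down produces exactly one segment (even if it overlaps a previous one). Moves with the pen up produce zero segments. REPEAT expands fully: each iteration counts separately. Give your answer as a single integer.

Answer: 3

Derivation:
Executing turtle program step by step:
Start: pos=(0,0), heading=0, pen down
LT 90: heading 0 -> 90
RT 180: heading 90 -> 270
BK 14: (0,0) -> (0,14) [heading=270, draw]
RT 90: heading 270 -> 180
RT 180: heading 180 -> 0
RT 67: heading 0 -> 293
FD 13: (0,14) -> (5.08,2.033) [heading=293, draw]
RT 281: heading 293 -> 12
FD 13: (5.08,2.033) -> (17.795,4.736) [heading=12, draw]
Final: pos=(17.795,4.736), heading=12, 3 segment(s) drawn
Segments drawn: 3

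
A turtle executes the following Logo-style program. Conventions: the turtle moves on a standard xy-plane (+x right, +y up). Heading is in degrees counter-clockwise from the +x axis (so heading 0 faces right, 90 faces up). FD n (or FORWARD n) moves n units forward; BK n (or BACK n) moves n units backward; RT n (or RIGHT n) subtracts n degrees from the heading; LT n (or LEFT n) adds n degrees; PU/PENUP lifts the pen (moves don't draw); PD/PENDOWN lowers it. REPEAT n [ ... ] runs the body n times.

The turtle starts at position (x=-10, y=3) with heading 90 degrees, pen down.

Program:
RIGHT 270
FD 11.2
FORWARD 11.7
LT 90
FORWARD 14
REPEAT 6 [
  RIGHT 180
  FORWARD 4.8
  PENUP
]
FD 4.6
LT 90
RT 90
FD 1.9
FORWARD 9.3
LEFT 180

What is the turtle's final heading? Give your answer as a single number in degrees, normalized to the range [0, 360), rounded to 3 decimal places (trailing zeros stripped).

Answer: 90

Derivation:
Executing turtle program step by step:
Start: pos=(-10,3), heading=90, pen down
RT 270: heading 90 -> 180
FD 11.2: (-10,3) -> (-21.2,3) [heading=180, draw]
FD 11.7: (-21.2,3) -> (-32.9,3) [heading=180, draw]
LT 90: heading 180 -> 270
FD 14: (-32.9,3) -> (-32.9,-11) [heading=270, draw]
REPEAT 6 [
  -- iteration 1/6 --
  RT 180: heading 270 -> 90
  FD 4.8: (-32.9,-11) -> (-32.9,-6.2) [heading=90, draw]
  PU: pen up
  -- iteration 2/6 --
  RT 180: heading 90 -> 270
  FD 4.8: (-32.9,-6.2) -> (-32.9,-11) [heading=270, move]
  PU: pen up
  -- iteration 3/6 --
  RT 180: heading 270 -> 90
  FD 4.8: (-32.9,-11) -> (-32.9,-6.2) [heading=90, move]
  PU: pen up
  -- iteration 4/6 --
  RT 180: heading 90 -> 270
  FD 4.8: (-32.9,-6.2) -> (-32.9,-11) [heading=270, move]
  PU: pen up
  -- iteration 5/6 --
  RT 180: heading 270 -> 90
  FD 4.8: (-32.9,-11) -> (-32.9,-6.2) [heading=90, move]
  PU: pen up
  -- iteration 6/6 --
  RT 180: heading 90 -> 270
  FD 4.8: (-32.9,-6.2) -> (-32.9,-11) [heading=270, move]
  PU: pen up
]
FD 4.6: (-32.9,-11) -> (-32.9,-15.6) [heading=270, move]
LT 90: heading 270 -> 0
RT 90: heading 0 -> 270
FD 1.9: (-32.9,-15.6) -> (-32.9,-17.5) [heading=270, move]
FD 9.3: (-32.9,-17.5) -> (-32.9,-26.8) [heading=270, move]
LT 180: heading 270 -> 90
Final: pos=(-32.9,-26.8), heading=90, 4 segment(s) drawn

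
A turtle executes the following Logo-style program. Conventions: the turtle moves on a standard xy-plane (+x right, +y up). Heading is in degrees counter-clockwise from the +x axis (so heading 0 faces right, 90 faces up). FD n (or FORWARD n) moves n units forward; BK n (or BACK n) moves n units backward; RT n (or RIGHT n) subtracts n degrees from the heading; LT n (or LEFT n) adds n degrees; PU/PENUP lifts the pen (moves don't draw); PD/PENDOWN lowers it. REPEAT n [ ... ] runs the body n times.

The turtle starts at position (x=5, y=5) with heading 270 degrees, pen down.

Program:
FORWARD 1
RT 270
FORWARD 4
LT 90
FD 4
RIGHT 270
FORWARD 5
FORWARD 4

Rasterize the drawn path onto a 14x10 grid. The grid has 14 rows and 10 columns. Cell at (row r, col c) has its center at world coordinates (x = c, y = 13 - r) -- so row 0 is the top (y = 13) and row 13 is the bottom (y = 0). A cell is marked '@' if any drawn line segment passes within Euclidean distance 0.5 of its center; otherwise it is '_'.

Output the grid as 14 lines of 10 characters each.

Segment 0: (5,5) -> (5,4)
Segment 1: (5,4) -> (9,4)
Segment 2: (9,4) -> (9,8)
Segment 3: (9,8) -> (4,8)
Segment 4: (4,8) -> (0,8)

Answer: __________
__________
__________
__________
__________
@@@@@@@@@@
_________@
_________@
_____@___@
_____@@@@@
__________
__________
__________
__________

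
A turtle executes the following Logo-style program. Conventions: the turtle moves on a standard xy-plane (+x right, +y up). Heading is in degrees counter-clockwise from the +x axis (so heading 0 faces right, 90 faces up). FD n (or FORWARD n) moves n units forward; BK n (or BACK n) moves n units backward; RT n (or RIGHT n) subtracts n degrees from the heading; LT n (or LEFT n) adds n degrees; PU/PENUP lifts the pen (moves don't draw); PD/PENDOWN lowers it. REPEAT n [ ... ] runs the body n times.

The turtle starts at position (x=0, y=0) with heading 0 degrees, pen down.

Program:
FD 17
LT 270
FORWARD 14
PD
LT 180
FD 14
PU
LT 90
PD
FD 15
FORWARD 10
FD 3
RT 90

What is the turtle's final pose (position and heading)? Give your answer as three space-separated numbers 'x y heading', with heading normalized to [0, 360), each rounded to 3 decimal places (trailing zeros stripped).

Executing turtle program step by step:
Start: pos=(0,0), heading=0, pen down
FD 17: (0,0) -> (17,0) [heading=0, draw]
LT 270: heading 0 -> 270
FD 14: (17,0) -> (17,-14) [heading=270, draw]
PD: pen down
LT 180: heading 270 -> 90
FD 14: (17,-14) -> (17,0) [heading=90, draw]
PU: pen up
LT 90: heading 90 -> 180
PD: pen down
FD 15: (17,0) -> (2,0) [heading=180, draw]
FD 10: (2,0) -> (-8,0) [heading=180, draw]
FD 3: (-8,0) -> (-11,0) [heading=180, draw]
RT 90: heading 180 -> 90
Final: pos=(-11,0), heading=90, 6 segment(s) drawn

Answer: -11 0 90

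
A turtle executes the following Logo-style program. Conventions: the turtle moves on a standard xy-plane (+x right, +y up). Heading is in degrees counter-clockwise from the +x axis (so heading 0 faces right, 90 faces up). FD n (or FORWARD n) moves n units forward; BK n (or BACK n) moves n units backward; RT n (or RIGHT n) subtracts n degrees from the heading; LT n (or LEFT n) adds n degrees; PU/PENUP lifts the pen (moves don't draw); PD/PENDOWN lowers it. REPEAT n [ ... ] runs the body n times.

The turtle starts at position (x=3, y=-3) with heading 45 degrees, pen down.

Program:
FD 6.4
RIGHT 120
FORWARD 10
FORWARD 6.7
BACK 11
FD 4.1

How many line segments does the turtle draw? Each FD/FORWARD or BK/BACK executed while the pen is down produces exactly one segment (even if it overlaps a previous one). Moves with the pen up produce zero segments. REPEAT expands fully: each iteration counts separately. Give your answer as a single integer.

Executing turtle program step by step:
Start: pos=(3,-3), heading=45, pen down
FD 6.4: (3,-3) -> (7.525,1.525) [heading=45, draw]
RT 120: heading 45 -> 285
FD 10: (7.525,1.525) -> (10.114,-8.134) [heading=285, draw]
FD 6.7: (10.114,-8.134) -> (11.848,-14.605) [heading=285, draw]
BK 11: (11.848,-14.605) -> (9.001,-3.98) [heading=285, draw]
FD 4.1: (9.001,-3.98) -> (10.062,-7.941) [heading=285, draw]
Final: pos=(10.062,-7.941), heading=285, 5 segment(s) drawn
Segments drawn: 5

Answer: 5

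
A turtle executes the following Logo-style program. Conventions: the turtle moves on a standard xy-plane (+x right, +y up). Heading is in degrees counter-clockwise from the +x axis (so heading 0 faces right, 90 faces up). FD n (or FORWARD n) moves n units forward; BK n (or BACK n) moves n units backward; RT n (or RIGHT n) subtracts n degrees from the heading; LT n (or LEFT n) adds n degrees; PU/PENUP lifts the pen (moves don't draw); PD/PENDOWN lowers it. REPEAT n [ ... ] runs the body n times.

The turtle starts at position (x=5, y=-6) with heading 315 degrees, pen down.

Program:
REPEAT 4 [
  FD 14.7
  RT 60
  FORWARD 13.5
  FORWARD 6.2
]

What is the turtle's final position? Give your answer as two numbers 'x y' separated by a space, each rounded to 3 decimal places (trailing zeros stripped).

Answer: -45.962 -15.172

Derivation:
Executing turtle program step by step:
Start: pos=(5,-6), heading=315, pen down
REPEAT 4 [
  -- iteration 1/4 --
  FD 14.7: (5,-6) -> (15.394,-16.394) [heading=315, draw]
  RT 60: heading 315 -> 255
  FD 13.5: (15.394,-16.394) -> (11.9,-29.434) [heading=255, draw]
  FD 6.2: (11.9,-29.434) -> (10.296,-35.423) [heading=255, draw]
  -- iteration 2/4 --
  FD 14.7: (10.296,-35.423) -> (6.491,-49.622) [heading=255, draw]
  RT 60: heading 255 -> 195
  FD 13.5: (6.491,-49.622) -> (-6.549,-53.116) [heading=195, draw]
  FD 6.2: (-6.549,-53.116) -> (-12.538,-54.721) [heading=195, draw]
  -- iteration 3/4 --
  FD 14.7: (-12.538,-54.721) -> (-26.737,-58.526) [heading=195, draw]
  RT 60: heading 195 -> 135
  FD 13.5: (-26.737,-58.526) -> (-36.283,-48.98) [heading=135, draw]
  FD 6.2: (-36.283,-48.98) -> (-40.667,-44.596) [heading=135, draw]
  -- iteration 4/4 --
  FD 14.7: (-40.667,-44.596) -> (-51.061,-34.201) [heading=135, draw]
  RT 60: heading 135 -> 75
  FD 13.5: (-51.061,-34.201) -> (-47.567,-21.161) [heading=75, draw]
  FD 6.2: (-47.567,-21.161) -> (-45.962,-15.172) [heading=75, draw]
]
Final: pos=(-45.962,-15.172), heading=75, 12 segment(s) drawn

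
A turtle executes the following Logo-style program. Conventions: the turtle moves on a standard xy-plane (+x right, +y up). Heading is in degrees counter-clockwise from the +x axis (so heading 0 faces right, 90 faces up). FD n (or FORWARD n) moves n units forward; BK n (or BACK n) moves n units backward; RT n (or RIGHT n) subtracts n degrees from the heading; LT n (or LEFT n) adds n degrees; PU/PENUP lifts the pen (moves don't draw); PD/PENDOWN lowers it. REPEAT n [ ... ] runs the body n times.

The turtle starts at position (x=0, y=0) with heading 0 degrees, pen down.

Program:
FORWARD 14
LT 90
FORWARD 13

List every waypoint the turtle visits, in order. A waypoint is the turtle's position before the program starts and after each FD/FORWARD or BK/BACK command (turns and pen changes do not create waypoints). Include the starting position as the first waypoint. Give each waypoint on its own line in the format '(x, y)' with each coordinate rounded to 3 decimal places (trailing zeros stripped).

Answer: (0, 0)
(14, 0)
(14, 13)

Derivation:
Executing turtle program step by step:
Start: pos=(0,0), heading=0, pen down
FD 14: (0,0) -> (14,0) [heading=0, draw]
LT 90: heading 0 -> 90
FD 13: (14,0) -> (14,13) [heading=90, draw]
Final: pos=(14,13), heading=90, 2 segment(s) drawn
Waypoints (3 total):
(0, 0)
(14, 0)
(14, 13)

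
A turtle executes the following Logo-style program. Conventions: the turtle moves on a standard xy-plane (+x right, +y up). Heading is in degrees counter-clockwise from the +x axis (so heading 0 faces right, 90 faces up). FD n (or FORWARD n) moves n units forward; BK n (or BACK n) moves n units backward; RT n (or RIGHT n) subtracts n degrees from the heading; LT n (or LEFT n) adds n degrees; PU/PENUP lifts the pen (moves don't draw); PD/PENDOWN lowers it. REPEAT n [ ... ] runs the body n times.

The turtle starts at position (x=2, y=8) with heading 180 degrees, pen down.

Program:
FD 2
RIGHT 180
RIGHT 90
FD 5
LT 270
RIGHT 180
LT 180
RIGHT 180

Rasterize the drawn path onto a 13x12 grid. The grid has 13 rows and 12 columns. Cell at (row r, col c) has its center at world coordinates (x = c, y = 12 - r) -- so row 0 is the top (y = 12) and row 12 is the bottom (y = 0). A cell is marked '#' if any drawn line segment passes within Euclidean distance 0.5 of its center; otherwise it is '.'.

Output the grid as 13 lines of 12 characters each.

Segment 0: (2,8) -> (0,8)
Segment 1: (0,8) -> (0,3)

Answer: ............
............
............
............
###.........
#...........
#...........
#...........
#...........
#...........
............
............
............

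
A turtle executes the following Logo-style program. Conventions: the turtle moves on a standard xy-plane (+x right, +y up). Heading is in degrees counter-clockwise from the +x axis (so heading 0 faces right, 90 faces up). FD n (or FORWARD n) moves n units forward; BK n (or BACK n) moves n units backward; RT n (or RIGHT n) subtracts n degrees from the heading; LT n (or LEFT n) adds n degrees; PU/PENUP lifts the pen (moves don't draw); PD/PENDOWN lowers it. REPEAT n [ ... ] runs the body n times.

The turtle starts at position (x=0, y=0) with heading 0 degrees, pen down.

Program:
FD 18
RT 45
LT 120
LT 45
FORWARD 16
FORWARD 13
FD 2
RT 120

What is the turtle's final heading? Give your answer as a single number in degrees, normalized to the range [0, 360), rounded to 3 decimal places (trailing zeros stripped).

Executing turtle program step by step:
Start: pos=(0,0), heading=0, pen down
FD 18: (0,0) -> (18,0) [heading=0, draw]
RT 45: heading 0 -> 315
LT 120: heading 315 -> 75
LT 45: heading 75 -> 120
FD 16: (18,0) -> (10,13.856) [heading=120, draw]
FD 13: (10,13.856) -> (3.5,25.115) [heading=120, draw]
FD 2: (3.5,25.115) -> (2.5,26.847) [heading=120, draw]
RT 120: heading 120 -> 0
Final: pos=(2.5,26.847), heading=0, 4 segment(s) drawn

Answer: 0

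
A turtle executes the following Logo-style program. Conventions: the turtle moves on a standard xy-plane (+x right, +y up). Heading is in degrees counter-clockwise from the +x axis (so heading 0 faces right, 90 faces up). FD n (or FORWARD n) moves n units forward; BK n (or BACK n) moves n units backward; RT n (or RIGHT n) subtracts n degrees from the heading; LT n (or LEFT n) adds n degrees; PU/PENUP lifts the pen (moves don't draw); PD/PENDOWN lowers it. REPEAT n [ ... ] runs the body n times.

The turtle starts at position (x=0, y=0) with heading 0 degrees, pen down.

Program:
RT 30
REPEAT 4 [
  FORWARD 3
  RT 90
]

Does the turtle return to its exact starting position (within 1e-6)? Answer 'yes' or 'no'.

Answer: yes

Derivation:
Executing turtle program step by step:
Start: pos=(0,0), heading=0, pen down
RT 30: heading 0 -> 330
REPEAT 4 [
  -- iteration 1/4 --
  FD 3: (0,0) -> (2.598,-1.5) [heading=330, draw]
  RT 90: heading 330 -> 240
  -- iteration 2/4 --
  FD 3: (2.598,-1.5) -> (1.098,-4.098) [heading=240, draw]
  RT 90: heading 240 -> 150
  -- iteration 3/4 --
  FD 3: (1.098,-4.098) -> (-1.5,-2.598) [heading=150, draw]
  RT 90: heading 150 -> 60
  -- iteration 4/4 --
  FD 3: (-1.5,-2.598) -> (0,0) [heading=60, draw]
  RT 90: heading 60 -> 330
]
Final: pos=(0,0), heading=330, 4 segment(s) drawn

Start position: (0, 0)
Final position: (0, 0)
Distance = 0; < 1e-6 -> CLOSED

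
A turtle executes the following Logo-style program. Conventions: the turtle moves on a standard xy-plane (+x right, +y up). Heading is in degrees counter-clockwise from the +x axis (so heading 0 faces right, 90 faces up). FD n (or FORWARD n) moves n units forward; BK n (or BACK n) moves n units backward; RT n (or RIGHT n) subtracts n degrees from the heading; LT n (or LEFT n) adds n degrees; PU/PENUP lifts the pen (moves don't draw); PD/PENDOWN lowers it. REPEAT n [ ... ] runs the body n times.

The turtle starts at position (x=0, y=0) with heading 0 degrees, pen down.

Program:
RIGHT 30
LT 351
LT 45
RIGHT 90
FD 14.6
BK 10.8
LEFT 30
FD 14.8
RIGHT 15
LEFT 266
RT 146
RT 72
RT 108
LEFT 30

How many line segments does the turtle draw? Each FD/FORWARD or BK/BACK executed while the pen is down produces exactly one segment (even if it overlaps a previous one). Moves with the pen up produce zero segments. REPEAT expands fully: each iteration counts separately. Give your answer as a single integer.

Answer: 3

Derivation:
Executing turtle program step by step:
Start: pos=(0,0), heading=0, pen down
RT 30: heading 0 -> 330
LT 351: heading 330 -> 321
LT 45: heading 321 -> 6
RT 90: heading 6 -> 276
FD 14.6: (0,0) -> (1.526,-14.52) [heading=276, draw]
BK 10.8: (1.526,-14.52) -> (0.397,-3.779) [heading=276, draw]
LT 30: heading 276 -> 306
FD 14.8: (0.397,-3.779) -> (9.096,-15.753) [heading=306, draw]
RT 15: heading 306 -> 291
LT 266: heading 291 -> 197
RT 146: heading 197 -> 51
RT 72: heading 51 -> 339
RT 108: heading 339 -> 231
LT 30: heading 231 -> 261
Final: pos=(9.096,-15.753), heading=261, 3 segment(s) drawn
Segments drawn: 3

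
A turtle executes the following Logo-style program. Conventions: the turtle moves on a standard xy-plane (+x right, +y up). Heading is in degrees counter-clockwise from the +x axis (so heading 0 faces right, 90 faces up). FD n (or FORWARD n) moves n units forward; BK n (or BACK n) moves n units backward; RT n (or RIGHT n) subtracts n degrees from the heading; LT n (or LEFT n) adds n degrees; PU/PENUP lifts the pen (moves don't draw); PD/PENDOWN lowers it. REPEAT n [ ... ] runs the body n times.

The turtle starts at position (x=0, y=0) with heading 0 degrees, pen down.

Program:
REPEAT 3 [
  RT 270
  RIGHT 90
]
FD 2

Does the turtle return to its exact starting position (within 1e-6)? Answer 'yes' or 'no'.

Executing turtle program step by step:
Start: pos=(0,0), heading=0, pen down
REPEAT 3 [
  -- iteration 1/3 --
  RT 270: heading 0 -> 90
  RT 90: heading 90 -> 0
  -- iteration 2/3 --
  RT 270: heading 0 -> 90
  RT 90: heading 90 -> 0
  -- iteration 3/3 --
  RT 270: heading 0 -> 90
  RT 90: heading 90 -> 0
]
FD 2: (0,0) -> (2,0) [heading=0, draw]
Final: pos=(2,0), heading=0, 1 segment(s) drawn

Start position: (0, 0)
Final position: (2, 0)
Distance = 2; >= 1e-6 -> NOT closed

Answer: no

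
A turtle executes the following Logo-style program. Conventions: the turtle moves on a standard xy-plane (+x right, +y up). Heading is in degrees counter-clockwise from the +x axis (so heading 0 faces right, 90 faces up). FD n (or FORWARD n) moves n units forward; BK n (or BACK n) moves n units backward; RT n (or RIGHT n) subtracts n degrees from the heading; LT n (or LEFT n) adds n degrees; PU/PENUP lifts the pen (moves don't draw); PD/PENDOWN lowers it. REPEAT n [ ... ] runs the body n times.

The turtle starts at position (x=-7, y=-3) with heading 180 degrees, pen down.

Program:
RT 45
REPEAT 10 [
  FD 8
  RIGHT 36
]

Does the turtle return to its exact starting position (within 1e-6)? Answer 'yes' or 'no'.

Executing turtle program step by step:
Start: pos=(-7,-3), heading=180, pen down
RT 45: heading 180 -> 135
REPEAT 10 [
  -- iteration 1/10 --
  FD 8: (-7,-3) -> (-12.657,2.657) [heading=135, draw]
  RT 36: heading 135 -> 99
  -- iteration 2/10 --
  FD 8: (-12.657,2.657) -> (-13.908,10.558) [heading=99, draw]
  RT 36: heading 99 -> 63
  -- iteration 3/10 --
  FD 8: (-13.908,10.558) -> (-10.276,17.686) [heading=63, draw]
  RT 36: heading 63 -> 27
  -- iteration 4/10 --
  FD 8: (-10.276,17.686) -> (-3.148,21.318) [heading=27, draw]
  RT 36: heading 27 -> 351
  -- iteration 5/10 --
  FD 8: (-3.148,21.318) -> (4.753,20.067) [heading=351, draw]
  RT 36: heading 351 -> 315
  -- iteration 6/10 --
  FD 8: (4.753,20.067) -> (10.41,14.41) [heading=315, draw]
  RT 36: heading 315 -> 279
  -- iteration 7/10 --
  FD 8: (10.41,14.41) -> (11.661,6.509) [heading=279, draw]
  RT 36: heading 279 -> 243
  -- iteration 8/10 --
  FD 8: (11.661,6.509) -> (8.03,-0.62) [heading=243, draw]
  RT 36: heading 243 -> 207
  -- iteration 9/10 --
  FD 8: (8.03,-0.62) -> (0.902,-4.251) [heading=207, draw]
  RT 36: heading 207 -> 171
  -- iteration 10/10 --
  FD 8: (0.902,-4.251) -> (-7,-3) [heading=171, draw]
  RT 36: heading 171 -> 135
]
Final: pos=(-7,-3), heading=135, 10 segment(s) drawn

Start position: (-7, -3)
Final position: (-7, -3)
Distance = 0; < 1e-6 -> CLOSED

Answer: yes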